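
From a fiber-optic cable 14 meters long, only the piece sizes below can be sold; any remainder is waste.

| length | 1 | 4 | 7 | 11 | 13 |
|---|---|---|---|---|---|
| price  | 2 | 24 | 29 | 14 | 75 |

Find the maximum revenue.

Let r[k] be the best obtainable value from length k. For each k, try every first piece i and keep the best of price[i] + r[k−i].
r[1] = 2
r[2] = 4  (first piece 1, then r[1]=2)
r[3] = 6  (first piece 1, then r[2]=4)
r[4] = 24
r[5] = 26  (first piece 1, then r[4]=24)
r[6] = 28  (first piece 1, then r[5]=26)
r[7] = 30  (first piece 1, then r[6]=28)
r[8] = 48  (first piece 4, then r[4]=24)
r[9] = 50  (first piece 1, then r[8]=48)
r[10] = 52  (first piece 1, then r[9]=50)
r[11] = 54  (first piece 1, then r[10]=52)
r[12] = 72  (first piece 4, then r[8]=48)
r[13] = 75
r[14] = 77  (first piece 1, then r[13]=75)
One optimal cutting: 13 + 1 → $77.

77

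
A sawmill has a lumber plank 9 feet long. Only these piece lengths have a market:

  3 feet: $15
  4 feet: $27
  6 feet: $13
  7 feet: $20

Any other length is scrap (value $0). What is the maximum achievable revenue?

54

Build best[k] bottom-up: best[k] = max over allowed piece i of (p[i] + best[k−i]).
best[1] = 0
best[2] = 0
best[3] = 15
best[4] = max(15+0, 27+0) = 27
best[5] = max(15+0, 27+0) = 27
best[6] = max(15+15, 27+0, 13+0) = 30
best[7] = max(15+27, 27+15, 13+0, 20+0) = 42
best[8] = max(15+27, 27+27, 13+0, 20+0) = 54
best[9] = max(15+30, 27+27, 13+15, 20+0) = 54
One optimal cutting: pieces 4 + 4 with 1 foot of scrap → $54.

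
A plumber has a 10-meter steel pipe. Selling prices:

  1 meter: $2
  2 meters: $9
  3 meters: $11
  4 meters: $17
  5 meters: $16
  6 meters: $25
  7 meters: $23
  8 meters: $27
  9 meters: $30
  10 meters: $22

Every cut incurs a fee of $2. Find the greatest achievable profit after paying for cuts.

Build net[k] bottom-up: net[k] = max over allowed piece i of (p[i] + net[k−i]) − 2 per cut.
net[1] = 2
net[2] = max(2+2-2, 9+0) = 9
net[3] = max(2+9-2, 9+2-2, 11+0) = 11
net[4] = max(2+11-2, 9+9-2, 11+2-2, 17+0) = 17
net[5] = max(2+17-2, 9+11-2, 11+9-2, 17+2-2, 16+0) = 18
net[6] = max(2+18-2, 9+17-2, 11+11-2, 17+9-2, 16+2-2, 25+0) = 25
net[7] = max(2+25-2, 9+18-2, 11+17-2, …, 25+2-2, 23+0) = 26
net[8] = max(2+26-2, 9+25-2, 11+18-2, …, 23+2-2, 27+0) = 32
net[9] = max(2+32-2, 9+26-2, 11+25-2, …, 27+2-2, 30+0) = 34
net[10] = max(2+34-2, 9+32-2, 11+26-2, …, 30+2-2, 22+0) = 40
One optimal plan: pieces 6 + 4 (1 cut) → $42 − $2 = $40.

40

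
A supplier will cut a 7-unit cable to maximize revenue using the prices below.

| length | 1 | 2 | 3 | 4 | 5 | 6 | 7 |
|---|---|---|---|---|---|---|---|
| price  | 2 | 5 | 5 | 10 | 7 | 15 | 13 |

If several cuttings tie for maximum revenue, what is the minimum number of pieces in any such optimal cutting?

Build r[k] bottom-up: r[k] = max over allowed piece i of (p[i] + r[k−i]).
r[1] = 2
r[2] = max(2+2, 5+0) = 5
r[3] = max(2+5, 5+2, 5+0) = 7
r[4] = max(2+7, 5+5, 5+2, 10+0) = 10
r[5] = max(2+10, 5+7, 5+5, 10+2, 7+0) = 12
r[6] = max(2+12, 5+10, 5+7, 10+5, 7+2, 15+0) = 15
r[7] = max(2+15, 5+12, 5+10, …, 15+2, 13+0) = 17
Maximum revenue is $17.
Now minimize piece count subject to staying optimal: for each k, pieces[k] = 1 + min over i with p[i]+r[k−i]=r[k] of pieces[k−i].
pieces[4] = 1
pieces[5] = 2
pieces[6] = 1
pieces[7] = 2

2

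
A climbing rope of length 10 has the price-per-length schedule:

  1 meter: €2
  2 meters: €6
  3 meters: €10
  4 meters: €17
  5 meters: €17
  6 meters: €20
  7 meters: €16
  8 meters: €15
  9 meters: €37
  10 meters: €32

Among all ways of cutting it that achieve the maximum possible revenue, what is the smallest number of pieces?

3

Let r[k] be the best obtainable value from length k. For each k, try every first piece i and keep the best of price[i] + r[k−i].
r[1] = 2
r[2] = 6
r[3] = 10
r[4] = 17
r[5] = 19  (first piece 1, then r[4]=17)
r[6] = 23  (first piece 2, then r[4]=17)
r[7] = 27  (first piece 3, then r[4]=17)
r[8] = 34  (first piece 4, then r[4]=17)
r[9] = 37
r[10] = 40  (first piece 2, then r[8]=34)
Maximum revenue is €40.
Now minimize piece count subject to staying optimal: for each k, pieces[k] = 1 + min over i with p[i]+r[k−i]=r[k] of pieces[k−i].
pieces[7] = 2
pieces[8] = 2
pieces[9] = 1
pieces[10] = 3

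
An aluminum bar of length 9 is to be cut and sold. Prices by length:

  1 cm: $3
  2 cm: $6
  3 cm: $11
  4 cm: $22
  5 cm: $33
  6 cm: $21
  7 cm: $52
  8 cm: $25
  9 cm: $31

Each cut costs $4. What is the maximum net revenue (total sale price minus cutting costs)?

54

Build r[k] bottom-up: r[k] = max over allowed piece i of (p[i] + r[k−i]) − 4 per cut.
r[1] = 3
r[2] = 6
r[3] = 11
r[4] = 22
r[5] = 33
r[6] = 32  (first piece 1, then r[5]=33)
r[7] = 52
r[8] = 51  (first piece 1, then r[7]=52)
r[9] = 54  (first piece 2, then r[7]=52)
One optimal plan: pieces 7 + 2 (1 cut) → $58 − $4 = $54.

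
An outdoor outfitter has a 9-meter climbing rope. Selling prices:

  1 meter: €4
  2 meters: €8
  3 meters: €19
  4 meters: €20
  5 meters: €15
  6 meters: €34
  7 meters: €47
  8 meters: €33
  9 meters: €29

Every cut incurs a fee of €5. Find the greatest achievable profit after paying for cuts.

50

Consider every possible first cut. r[k] is the best of p[i]+r[k−i] over all sellable i≤k, charging 5 whenever i<k.
r[1] = 4
r[2] = max(4+4-5, 8+0) = 8
r[3] = max(4+8-5, 8+4-5, 19+0) = 19
r[4] = max(4+19-5, 8+8-5, 19+4-5, 20+0) = 20
r[5] = max(4+20-5, 8+19-5, 19+8-5, 20+4-5, 15+0) = 22
r[6] = max(4+22-5, 8+20-5, 19+19-5, 20+8-5, 15+4-5, 34+0) = 34
r[7] = max(4+34-5, 8+22-5, 19+20-5, …, 34+4-5, 47+0) = 47
r[8] = max(4+47-5, 8+34-5, 19+22-5, …, 47+4-5, 33+0) = 46
r[9] = max(4+46-5, 8+47-5, 19+34-5, …, 33+4-5, 29+0) = 50
One optimal plan: pieces 7 + 2 (1 cut) → €55 − €5 = €50.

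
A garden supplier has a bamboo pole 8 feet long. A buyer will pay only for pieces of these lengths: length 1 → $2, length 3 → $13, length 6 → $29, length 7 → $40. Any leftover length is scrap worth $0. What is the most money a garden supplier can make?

Build f[k] bottom-up: f[k] = max over allowed piece i of (p[i] + f[k−i]).
f[1] = 2
f[2] = 4  (first piece 1, then f[1]=2)
f[3] = 13
f[4] = 15  (first piece 1, then f[3]=13)
f[5] = 17  (first piece 1, then f[4]=15)
f[6] = 29
f[7] = 40
f[8] = 42  (first piece 1, then f[7]=40)
One optimal cutting: 7 + 1 → $42.

42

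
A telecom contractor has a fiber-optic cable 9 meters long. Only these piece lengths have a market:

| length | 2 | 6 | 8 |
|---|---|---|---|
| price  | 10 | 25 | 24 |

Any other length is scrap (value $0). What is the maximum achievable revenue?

40

Build f[k] bottom-up: f[k] = max over allowed piece i of (p[i] + f[k−i]).
f[1] = 0
f[2] = 10
f[3] = 10
f[4] = 20  (first piece 2, then f[2]=10)
f[5] = 20
f[6] = 30  (first piece 2, then f[4]=20)
f[7] = 30
f[8] = 40  (first piece 2, then f[6]=30)
f[9] = 40
One optimal cutting: pieces 2 + 2 + 2 + 2 with 1 meter of scrap → $40.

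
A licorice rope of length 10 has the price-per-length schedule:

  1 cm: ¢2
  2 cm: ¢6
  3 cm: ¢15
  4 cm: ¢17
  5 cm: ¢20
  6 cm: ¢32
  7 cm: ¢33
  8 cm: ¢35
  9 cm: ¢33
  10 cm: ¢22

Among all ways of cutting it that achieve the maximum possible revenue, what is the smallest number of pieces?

Build r[k] bottom-up: r[k] = max over allowed piece i of (p[i] + r[k−i]).
r[1] = 2
r[2] = max(2+2, 6+0) = 6
r[3] = max(2+6, 6+2, 15+0) = 15
r[4] = max(2+15, 6+6, 15+2, 17+0) = 17
r[5] = max(2+17, 6+15, 15+6, 17+2, 20+0) = 21
r[6] = max(2+21, 6+17, 15+15, 17+6, 20+2, 32+0) = 32
r[7] = max(2+32, 6+21, 15+17, …, 32+2, 33+0) = 34
r[8] = max(2+34, 6+32, 15+21, …, 33+2, 35+0) = 38
r[9] = max(2+38, 6+34, 15+32, …, 35+2, 33+0) = 47
r[10] = max(2+47, 6+38, 15+34, …, 33+2, 22+0) = 49
Maximum revenue is ¢49.
Now minimize piece count subject to staying optimal: for each k, pieces[k] = 1 + min over i with p[i]+r[k−i]=r[k] of pieces[k−i].
pieces[7] = 2
pieces[8] = 2
pieces[9] = 2
pieces[10] = 2

2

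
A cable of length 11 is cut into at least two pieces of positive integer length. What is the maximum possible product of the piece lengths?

Let m[k] be the best product for length k (with at least one cut). For each first piece i, the rest contributes max(k−i, m[k−i]).
m[2] = 1*max(1,0) = 1*1 = 1
m[3] = 1*max(2,1) = 1*2 = 2
m[4] = 2*max(2,1) = 2*2 = 4
m[5] = 2*max(3,2) = 2*3 = 6
m[6] = 3*max(3,2) = 3*3 = 9
m[7] = 2*max(5,6) = 2*6 = 12
m[8] = 2*max(6,9) = 2*9 = 18
m[9] = 3*max(6,9) = 3*9 = 27
m[10] = 2*max(8,18) = 2*18 = 36
m[11] = 2*max(9,27) = 2*27 = 54
One optimal split: 3 + 3 + 3 + 2; product 3*3*3*2 = 54.

54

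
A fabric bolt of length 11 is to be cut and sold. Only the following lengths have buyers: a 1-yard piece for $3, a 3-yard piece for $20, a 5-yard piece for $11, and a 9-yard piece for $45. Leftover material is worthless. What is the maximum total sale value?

Build best[k] bottom-up: best[k] = max over allowed piece i of (p[i] + best[k−i]).
best[1] = 3
best[2] = 6  (first piece 1, then best[1]=3)
best[3] = max(3+6, 20+0) = 20
best[4] = max(3+20, 20+3) = 23
best[5] = max(3+23, 20+6, 11+0) = 26
best[6] = max(3+26, 20+20, 11+3) = 40
best[7] = max(3+40, 20+23, 11+6) = 43
best[8] = max(3+43, 20+26, 11+20) = 46
best[9] = max(3+46, 20+40, 11+23, 45+0) = 60
best[10] = max(3+60, 20+43, 11+26, 45+3) = 63
best[11] = max(3+63, 20+46, 11+40, 45+6) = 66
One optimal cutting: 3 + 3 + 3 + 1 + 1 → $66.

66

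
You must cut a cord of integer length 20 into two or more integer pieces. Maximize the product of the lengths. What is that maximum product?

1458

Fill g[k] for k=2..20: at each k try every first piece i and multiply by the better of (k−i) uncut or g[k−i].
g[2] = 1·max(1,0) = 1·1 = 1
g[3] = 1·max(2,1) = 1·2 = 2
g[4] = 2·max(2,1) = 2·2 = 4
g[5] = 2·max(3,2) = 2·3 = 6
g[6] = 3·max(3,2) = 3·3 = 9
g[7] = 2·max(5,6) = 2·6 = 12
g[8] = 2·max(6,9) = 2·9 = 18
g[9] = 3·max(6,9) = 3·9 = 27
g[10] = 2·max(8,18) = 2·18 = 36
g[11] = 2·max(9,27) = 2·27 = 54
g[12] = 3·max(9,27) = 3·27 = 81
g[13] = 2·max(11,54) = 2·54 = 108
g[14] = 2·max(12,81) = 2·81 = 162
g[15] = 3·max(12,81) = 3·81 = 243
g[16] = 2·max(14,162) = 2·162 = 324
g[17] = 2·max(15,243) = 2·243 = 486
g[18] = 3·max(15,243) = 3·243 = 729
g[19] = 2·max(17,486) = 2·486 = 972
g[20] = 2·max(18,729) = 2·729 = 1458
One optimal split: 3 + 3 + 3 + 3 + 3 + 3 + 2; product 3·3·3·3·3·3·2 = 1458.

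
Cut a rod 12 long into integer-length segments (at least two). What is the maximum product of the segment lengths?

81

Define P[k] = max over 1≤i<k of i · max(k−i, P[k−i]); the inner max lets the remainder stay uncut if that's better.
P[2] = 1*max(1,0) = 1*1 = 1
P[3] = max(1*2, 2*1) = 2
P[4] = max(1*3, 2*2, 3*1) = 4
P[5] = max(1*4, 2*3, 3*2, 4*1) = 6
P[6] = max(1*6, 2*4, 3*3, 4*2, 5*1) = 9
P[7] = max(1*9, 2*6, 3*4, 4*3, 5*2, 6*1) = 12
P[8] = max(1*12, 2*9, 3*6, …, 6*2, 7*1) = 18
P[9] = max(1*18, 2*12, 3*9, …, 7*2, 8*1) = 27
P[10] = max(1*27, 2*18, 3*12, …, 8*2, 9*1) = 36
P[11] = max(1*36, 2*27, 3*18, …, 9*2, 10*1) = 54
P[12] = max(1*54, 2*36, 3*27, …, 10*2, 11*1) = 81
One optimal split: 3 + 3 + 3 + 3; product 3*3*3*3 = 81.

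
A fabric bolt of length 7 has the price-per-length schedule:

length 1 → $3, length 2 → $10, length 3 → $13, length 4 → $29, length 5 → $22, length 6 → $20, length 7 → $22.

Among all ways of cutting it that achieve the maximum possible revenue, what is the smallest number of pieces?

Let r[k] be the best obtainable value from length k. For each k, try every first piece i and keep the best of price[i] + r[k−i].
r[1] = 3
r[2] = 10
r[3] = 13  (first piece 1, then r[2]=10)
r[4] = 29
r[5] = 32  (first piece 1, then r[4]=29)
r[6] = 39  (first piece 2, then r[4]=29)
r[7] = 42  (first piece 1, then r[6]=39)
Maximum revenue is $42.
Now minimize piece count subject to staying optimal: for each k, pieces[k] = 1 + min over i with p[i]+r[k−i]=r[k] of pieces[k−i].
pieces[4] = 1
pieces[5] = 2
pieces[6] = 2
pieces[7] = 2

2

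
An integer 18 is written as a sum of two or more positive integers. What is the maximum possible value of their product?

729

Define m[k] = max over 1≤i<k of i · max(k−i, m[k−i]); the inner max lets the remainder stay uncut if that's better.
Small cases: m[2]=1, m[3]=2, m[4]=4, m[5]=6, m[6]=9, m[7]=12, m[8]=18, m[9]=27, m[10]=36.
m[11] = 2×max(9,27) = 2×27 = 54
m[12] = 3×max(9,27) = 3×27 = 81
m[13] = 2×max(11,54) = 2×54 = 108
m[14] = 2×max(12,81) = 2×81 = 162
m[15] = 3×max(12,81) = 3×81 = 243
m[16] = 2×max(14,162) = 2×162 = 324
m[17] = 2×max(15,243) = 2×243 = 486
m[18] = 3×max(15,243) = 3×243 = 729
One optimal split: 3 + 3 + 3 + 3 + 3 + 3; product 3×3×3×3×3×3 = 729.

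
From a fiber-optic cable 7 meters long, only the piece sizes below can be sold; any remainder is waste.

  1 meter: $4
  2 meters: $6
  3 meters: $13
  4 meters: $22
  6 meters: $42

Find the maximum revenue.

46

Let best[k] be the best obtainable value from length k. For each k, try every first piece i and keep the best of price[i] + best[k−i].
best[1] = 4
best[2] = 8  (first piece 1, then best[1]=4)
best[3] = 13
best[4] = 22
best[5] = 26  (first piece 1, then best[4]=22)
best[6] = 42
best[7] = 46  (first piece 1, then best[6]=42)
One optimal cutting: 6 + 1 → $46.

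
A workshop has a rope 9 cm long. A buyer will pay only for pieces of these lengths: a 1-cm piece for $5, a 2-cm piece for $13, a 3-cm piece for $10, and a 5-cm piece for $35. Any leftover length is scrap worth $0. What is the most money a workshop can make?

Build f[k] bottom-up: f[k] = max over allowed piece i of (p[i] + f[k−i]).
f[1] = 5
f[2] = max(5+5, 13+0) = 13
f[3] = max(5+13, 13+5, 10+0) = 18
f[4] = max(5+18, 13+13, 10+5) = 26
f[5] = max(5+26, 13+18, 10+13, 35+0) = 35
f[6] = max(5+35, 13+26, 10+18, 35+5) = 40
f[7] = max(5+40, 13+35, 10+26, 35+13) = 48
f[8] = max(5+48, 13+40, 10+35, 35+18) = 53
f[9] = max(5+53, 13+48, 10+40, 35+26) = 61
One optimal cutting: 5 + 2 + 2 → $61.

61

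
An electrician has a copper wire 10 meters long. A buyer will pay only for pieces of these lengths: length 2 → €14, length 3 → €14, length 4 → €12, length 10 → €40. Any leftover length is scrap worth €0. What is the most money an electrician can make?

70

Build f[k] bottom-up: f[k] = max over allowed piece i of (p[i] + f[k−i]).
f[1] = 0
f[2] = 14
f[3] = 14
f[4] = 28  (first piece 2, then f[2]=14)
f[5] = 28
f[6] = 42  (first piece 2, then f[4]=28)
f[7] = 42
f[8] = 56  (first piece 2, then f[6]=42)
f[9] = 56
f[10] = 70  (first piece 2, then f[8]=56)
One optimal cutting: 2 + 2 + 2 + 2 + 2 → €70.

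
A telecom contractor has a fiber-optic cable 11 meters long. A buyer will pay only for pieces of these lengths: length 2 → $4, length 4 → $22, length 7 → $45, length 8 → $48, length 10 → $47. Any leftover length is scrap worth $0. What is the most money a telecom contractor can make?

67

Build f[k] bottom-up: f[k] = max over allowed piece i of (p[i] + f[k−i]).
f[1] = 0
f[2] = 4
f[3] = 4
f[4] = 22
f[5] = 22
f[6] = 26  (first piece 2, then f[4]=22)
f[7] = 45
f[8] = 48
f[9] = 49  (first piece 2, then f[7]=45)
f[10] = 52  (first piece 2, then f[8]=48)
f[11] = 67  (first piece 4, then f[7]=45)
One optimal cutting: 7 + 4 → $67.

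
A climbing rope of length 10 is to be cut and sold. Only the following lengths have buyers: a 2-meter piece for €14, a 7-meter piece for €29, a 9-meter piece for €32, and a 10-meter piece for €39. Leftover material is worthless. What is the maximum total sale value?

Build best[k] bottom-up: best[k] = max over allowed piece i of (p[i] + best[k−i]).
best[1] = 0
best[2] = 14
best[3] = 14
best[4] = 28  (first piece 2, then best[2]=14)
best[5] = 28
best[6] = 42  (first piece 2, then best[4]=28)
best[7] = 42
best[8] = 56  (first piece 2, then best[6]=42)
best[9] = 56
best[10] = 70  (first piece 2, then best[8]=56)
One optimal cutting: 2 + 2 + 2 + 2 + 2 → €70.

70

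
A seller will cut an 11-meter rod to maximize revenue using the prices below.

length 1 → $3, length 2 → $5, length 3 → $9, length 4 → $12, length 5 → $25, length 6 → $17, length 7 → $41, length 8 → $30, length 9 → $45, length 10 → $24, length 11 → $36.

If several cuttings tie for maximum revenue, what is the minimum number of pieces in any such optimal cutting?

Consider every possible first cut. r[k] is the best of p[i]+r[k−i] over all sellable i≤k.
r[1] = 3
r[2] = 6  (first piece 1, then r[1]=3)
r[3] = 9  (first piece 1, then r[2]=6)
r[4] = 12  (first piece 1, then r[3]=9)
r[5] = 25
r[6] = 28  (first piece 1, then r[5]=25)
r[7] = 41
r[8] = 44  (first piece 1, then r[7]=41)
r[9] = 47  (first piece 1, then r[8]=44)
r[10] = 50  (first piece 1, then r[9]=47)
r[11] = 53  (first piece 1, then r[10]=50)
Maximum revenue is $53.
Now minimize piece count subject to staying optimal: for each k, pieces[k] = 1 + min over i with p[i]+r[k−i]=r[k] of pieces[k−i].
pieces[8] = 2
pieces[9] = 3
pieces[10] = 2
pieces[11] = 2

2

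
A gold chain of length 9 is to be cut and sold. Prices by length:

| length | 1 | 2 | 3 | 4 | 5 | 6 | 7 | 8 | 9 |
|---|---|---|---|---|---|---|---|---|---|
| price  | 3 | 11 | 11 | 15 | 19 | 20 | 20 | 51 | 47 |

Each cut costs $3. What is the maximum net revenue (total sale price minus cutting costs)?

Consider every possible first cut. net[k] is the best of p[i]+net[k−i] over all sellable i≤k, charging 3 whenever i<k.
net[1] = 3
net[2] = 11
net[3] = 11  (first piece 1, then net[2]=11)
net[4] = 19  (first piece 2, then net[2]=11)
net[5] = 19  (first piece 1, then net[4]=19)
net[6] = 27  (first piece 2, then net[4]=19)
net[7] = 27  (first piece 1, then net[6]=27)
net[8] = 51
net[9] = 51  (first piece 1, then net[8]=51)
One optimal plan: pieces 8 + 1 (1 cut) → $54 − $3 = $51.

51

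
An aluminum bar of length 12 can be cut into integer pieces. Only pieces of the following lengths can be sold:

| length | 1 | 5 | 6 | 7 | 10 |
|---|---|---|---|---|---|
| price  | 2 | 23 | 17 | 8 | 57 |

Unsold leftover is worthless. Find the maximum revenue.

Build r[k] bottom-up: r[k] = max over allowed piece i of (p[i] + r[k−i]).
r[1] = 2
r[2] = 4  (first piece 1, then r[1]=2)
r[3] = 6  (first piece 1, then r[2]=4)
r[4] = 8  (first piece 1, then r[3]=6)
r[5] = 23
r[6] = 25  (first piece 1, then r[5]=23)
r[7] = 27  (first piece 1, then r[6]=25)
r[8] = 29  (first piece 1, then r[7]=27)
r[9] = 31  (first piece 1, then r[8]=29)
r[10] = 57
r[11] = 59  (first piece 1, then r[10]=57)
r[12] = 61  (first piece 1, then r[11]=59)
One optimal cutting: 10 + 1 + 1 → $61.

61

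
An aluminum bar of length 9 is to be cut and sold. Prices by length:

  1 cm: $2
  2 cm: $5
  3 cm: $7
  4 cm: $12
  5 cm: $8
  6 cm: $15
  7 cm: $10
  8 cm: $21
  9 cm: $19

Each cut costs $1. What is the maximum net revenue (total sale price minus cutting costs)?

24

Build r[k] bottom-up: r[k] = max over allowed piece i of (p[i] + r[k−i]) − 1 per cut.
r[1] = 2
r[2] = max(2+2-1, 5+0) = 5
r[3] = max(2+5-1, 5+2-1, 7+0) = 7
r[4] = max(2+7-1, 5+5-1, 7+2-1, 12+0) = 12
r[5] = max(2+12-1, 5+7-1, 7+5-1, 12+2-1, 8+0) = 13
r[6] = max(2+13-1, 5+12-1, 7+7-1, 12+5-1, 8+2-1, 15+0) = 16
r[7] = max(2+16-1, 5+13-1, 7+12-1, …, 15+2-1, 10+0) = 18
r[8] = max(2+18-1, 5+16-1, 7+13-1, …, 10+2-1, 21+0) = 23
r[9] = max(2+23-1, 5+18-1, 7+16-1, …, 21+2-1, 19+0) = 24
One optimal plan: pieces 4 + 4 + 1 (2 cuts) → $26 − $2 = $24.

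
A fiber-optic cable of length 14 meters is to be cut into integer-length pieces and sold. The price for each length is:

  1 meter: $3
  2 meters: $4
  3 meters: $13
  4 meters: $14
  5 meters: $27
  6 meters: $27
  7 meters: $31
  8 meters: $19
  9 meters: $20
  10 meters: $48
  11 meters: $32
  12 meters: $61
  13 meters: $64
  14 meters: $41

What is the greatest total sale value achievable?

70

Build best[k] bottom-up: best[k] = max over allowed piece i of (p[i] + best[k−i]).
best[1] = 3
best[2] = max(3+3, 4+0) = 6
best[3] = max(3+6, 4+3, 13+0) = 13
best[4] = max(3+13, 4+6, 13+3, 14+0) = 16
best[5] = max(3+16, 4+13, 13+6, 14+3, 27+0) = 27
best[6] = max(3+27, 4+16, 13+13, 14+6, 27+3, 27+0) = 30
best[7] = max(3+30, 4+27, 13+16, …, 27+3, 31+0) = 33
best[8] = max(3+33, 4+30, 13+27, …, 31+3, 19+0) = 40
best[9] = max(3+40, 4+33, 13+30, …, 19+3, 20+0) = 43
best[10] = max(3+43, 4+40, 13+33, …, 20+3, 48+0) = 54
best[11] = max(3+54, 4+43, 13+40, …, 48+3, 32+0) = 57
best[12] = max(3+57, 4+54, 13+43, …, 32+3, 61+0) = 61
best[13] = max(3+61, 4+57, 13+54, …, 61+3, 64+0) = 67
best[14] = max(3+67, 4+61, 13+57, …, 64+3, 41+0) = 70
One optimal cutting: 5 + 5 + 3 + 1 → $27 + $27 + $13 + $3 = $70.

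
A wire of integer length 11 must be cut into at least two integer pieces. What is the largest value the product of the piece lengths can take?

54

Let g[k] be the best product for length k (with at least one cut). For each first piece i, the rest contributes max(k−i, g[k−i]).
g[2] = 1*max(1,0) = 1*1 = 1
g[3] = max(1*2, 2*1) = 2
g[4] = max(1*3, 2*2, 3*1) = 4
g[5] = max(1*4, 2*3, 3*2, 4*1) = 6
g[6] = max(1*6, 2*4, 3*3, 4*2, 5*1) = 9
g[7] = max(1*9, 2*6, 3*4, 4*3, 5*2, 6*1) = 12
g[8] = max(1*12, 2*9, 3*6, …, 6*2, 7*1) = 18
g[9] = max(1*18, 2*12, 3*9, …, 7*2, 8*1) = 27
g[10] = max(1*27, 2*18, 3*12, …, 8*2, 9*1) = 36
g[11] = max(1*36, 2*27, 3*18, …, 9*2, 10*1) = 54
One optimal split: 3 + 3 + 3 + 2; product 3*3*3*2 = 54.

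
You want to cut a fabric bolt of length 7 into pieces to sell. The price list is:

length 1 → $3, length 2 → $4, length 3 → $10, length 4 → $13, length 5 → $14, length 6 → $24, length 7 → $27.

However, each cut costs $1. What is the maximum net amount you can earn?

27

Let net[k] be the best obtainable value from length k. For each k, try every first piece i and keep the best of price[i] + net[k−i] minus the 1 cut fee when i<k.
net[1] = 3
net[2] = 5  (first piece 1, then net[1]=3)
net[3] = 10
net[4] = 13
net[5] = 15  (first piece 1, then net[4]=13)
net[6] = 24
net[7] = 27
Best is to make no cuts and sell whole for $27.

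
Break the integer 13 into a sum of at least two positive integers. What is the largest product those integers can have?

Define P[k] = max over 1≤i<k of i · max(k−i, P[k−i]); the inner max lets the remainder stay uncut if that's better.
P[2] = 1·max(1,0) = 1·1 = 1
P[3] = max(1·2, 2·1) = 2
P[4] = max(1·3, 2·2, 3·1) = 4
P[5] = max(1·4, 2·3, 3·2, 4·1) = 6
P[6] = max(1·6, 2·4, 3·3, 4·2, 5·1) = 9
P[7] = max(1·9, 2·6, 3·4, 4·3, 5·2, 6·1) = 12
P[8] = max(1·12, 2·9, 3·6, …, 6·2, 7·1) = 18
P[9] = max(1·18, 2·12, 3·9, …, 7·2, 8·1) = 27
P[10] = max(1·27, 2·18, 3·12, …, 8·2, 9·1) = 36
P[11] = max(1·36, 2·27, 3·18, …, 9·2, 10·1) = 54
P[12] = max(1·54, 2·36, 3·27, …, 10·2, 11·1) = 81
P[13] = max(1·81, 2·54, 3·36, …, 11·2, 12·1) = 108
One optimal split: 3 + 3 + 3 + 2 + 2; product 3·3·3·2·2 = 108.

108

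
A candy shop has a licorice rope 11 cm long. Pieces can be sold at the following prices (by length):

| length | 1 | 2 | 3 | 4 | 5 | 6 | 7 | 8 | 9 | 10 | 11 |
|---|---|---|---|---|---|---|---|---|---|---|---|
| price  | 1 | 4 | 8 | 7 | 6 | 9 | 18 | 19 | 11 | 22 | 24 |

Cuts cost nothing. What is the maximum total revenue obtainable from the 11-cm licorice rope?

28

Consider every possible first cut. v[k] is the best of p[i]+v[k−i] over all sellable i≤k.
v[1] = 1
v[2] = 4
v[3] = 8
v[4] = 9  (first piece 1, then v[3]=8)
v[5] = 12  (first piece 2, then v[3]=8)
v[6] = 16  (first piece 3, then v[3]=8)
v[7] = 18
v[8] = 20  (first piece 2, then v[6]=16)
v[9] = 24  (first piece 3, then v[6]=16)
v[10] = 26  (first piece 3, then v[7]=18)
v[11] = 28  (first piece 2, then v[9]=24)
One optimal cutting: 3 + 3 + 3 + 2 → ¢8 + ¢8 + ¢8 + ¢4 = ¢28.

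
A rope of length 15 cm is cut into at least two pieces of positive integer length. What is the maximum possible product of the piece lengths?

Define P[k] = max over 1≤i<k of i · max(k−i, P[k−i]); the inner max lets the remainder stay uncut if that's better.
P[2] = 1×max(1,0) = 1×1 = 1
P[3] = 1×max(2,1) = 1×2 = 2
P[4] = 2×max(2,1) = 2×2 = 4
P[5] = 2×max(3,2) = 2×3 = 6
P[6] = 3×max(3,2) = 3×3 = 9
P[7] = 2×max(5,6) = 2×6 = 12
P[8] = 2×max(6,9) = 2×9 = 18
P[9] = 3×max(6,9) = 3×9 = 27
P[10] = 2×max(8,18) = 2×18 = 36
P[11] = 2×max(9,27) = 2×27 = 54
P[12] = 3×max(9,27) = 3×27 = 81
P[13] = 2×max(11,54) = 2×54 = 108
P[14] = 2×max(12,81) = 2×81 = 162
P[15] = 3×max(12,81) = 3×81 = 243
One optimal split: 3 + 3 + 3 + 3 + 3; product 3×3×3×3×3 = 243.

243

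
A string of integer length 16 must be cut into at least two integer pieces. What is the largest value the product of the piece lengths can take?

324

Fill g[k] for k=2..16: at each k try every first piece i and multiply by the better of (k−i) uncut or g[k−i].
g[2] = 1×max(1,0) = 1×1 = 1
g[3] = 1×max(2,1) = 1×2 = 2
g[4] = 2×max(2,1) = 2×2 = 4
g[5] = 2×max(3,2) = 2×3 = 6
g[6] = 3×max(3,2) = 3×3 = 9
g[7] = 2×max(5,6) = 2×6 = 12
g[8] = 2×max(6,9) = 2×9 = 18
g[9] = 3×max(6,9) = 3×9 = 27
g[10] = 2×max(8,18) = 2×18 = 36
g[11] = 2×max(9,27) = 2×27 = 54
g[12] = 3×max(9,27) = 3×27 = 81
g[13] = 2×max(11,54) = 2×54 = 108
g[14] = 2×max(12,81) = 2×81 = 162
g[15] = 3×max(12,81) = 3×81 = 243
g[16] = 2×max(14,162) = 2×162 = 324
One optimal split: 3 + 3 + 3 + 3 + 2 + 2; product 3×3×3×3×2×2 = 324.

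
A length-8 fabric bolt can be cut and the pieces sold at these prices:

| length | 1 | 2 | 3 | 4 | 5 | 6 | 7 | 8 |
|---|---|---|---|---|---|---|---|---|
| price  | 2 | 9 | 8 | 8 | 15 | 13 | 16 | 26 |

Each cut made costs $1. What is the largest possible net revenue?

Let net[k] be the best obtainable value from length k. For each k, try every first piece i and keep the best of price[i] + net[k−i] minus the 1 cut fee when i<k.
net[1] = 2
net[2] = max(2+2-1, 9+0) = 9
net[3] = max(2+9-1, 9+2-1, 8+0) = 10
net[4] = max(2+10-1, 9+9-1, 8+2-1, 8+0) = 17
net[5] = max(2+17-1, 9+10-1, 8+9-1, 8+2-1, 15+0) = 18
net[6] = max(2+18-1, 9+17-1, 8+10-1, 8+9-1, 15+2-1, 13+0) = 25
net[7] = max(2+25-1, 9+18-1, 8+17-1, …, 13+2-1, 16+0) = 26
net[8] = max(2+26-1, 9+25-1, 8+18-1, …, 16+2-1, 26+0) = 33
One optimal plan: pieces 2 + 2 + 2 + 2 (3 cuts) → $36 − $3 = $33.

33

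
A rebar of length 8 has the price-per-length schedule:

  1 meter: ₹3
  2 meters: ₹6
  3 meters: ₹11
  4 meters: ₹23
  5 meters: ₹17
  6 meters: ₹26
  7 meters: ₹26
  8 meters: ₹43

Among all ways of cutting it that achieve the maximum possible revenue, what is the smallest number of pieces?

2

Consider every possible first cut. r[k] is the best of p[i]+r[k−i] over all sellable i≤k.
r[1] = 3
r[2] = 6  (first piece 1, then r[1]=3)
r[3] = 11
r[4] = 23
r[5] = 26  (first piece 1, then r[4]=23)
r[6] = 29  (first piece 1, then r[5]=26)
r[7] = 34  (first piece 3, then r[4]=23)
r[8] = 46  (first piece 4, then r[4]=23)
Maximum revenue is ₹46.
Now minimize piece count subject to staying optimal: for each k, pieces[k] = 1 + min over i with p[i]+r[k−i]=r[k] of pieces[k−i].
pieces[5] = 2
pieces[6] = 2
pieces[7] = 2
pieces[8] = 2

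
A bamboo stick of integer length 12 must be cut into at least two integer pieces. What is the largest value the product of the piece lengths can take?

81

Define P[k] = max over 1≤i<k of i · max(k−i, P[k−i]); the inner max lets the remainder stay uncut if that's better.
P[2] = 1*max(1,0) = 1*1 = 1
P[3] = max(1*2, 2*1) = 2
P[4] = max(1*3, 2*2, 3*1) = 4
P[5] = max(1*4, 2*3, 3*2, 4*1) = 6
P[6] = max(1*6, 2*4, 3*3, 4*2, 5*1) = 9
P[7] = max(1*9, 2*6, 3*4, 4*3, 5*2, 6*1) = 12
P[8] = max(1*12, 2*9, 3*6, …, 6*2, 7*1) = 18
P[9] = max(1*18, 2*12, 3*9, …, 7*2, 8*1) = 27
P[10] = max(1*27, 2*18, 3*12, …, 8*2, 9*1) = 36
P[11] = max(1*36, 2*27, 3*18, …, 9*2, 10*1) = 54
P[12] = max(1*54, 2*36, 3*27, …, 10*2, 11*1) = 81
One optimal split: 3 + 3 + 3 + 3; product 3*3*3*3 = 81.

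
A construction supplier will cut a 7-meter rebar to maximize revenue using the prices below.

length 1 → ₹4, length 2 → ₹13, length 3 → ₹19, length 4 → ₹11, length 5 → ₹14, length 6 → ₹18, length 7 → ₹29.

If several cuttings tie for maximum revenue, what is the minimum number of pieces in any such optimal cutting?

Build r[k] bottom-up: r[k] = max over allowed piece i of (p[i] + r[k−i]).
r[1] = 4
r[2] = 13
r[3] = 19
r[4] = 26  (first piece 2, then r[2]=13)
r[5] = 32  (first piece 2, then r[3]=19)
r[6] = 39  (first piece 2, then r[4]=26)
r[7] = 45  (first piece 2, then r[5]=32)
Maximum revenue is ₹45.
Now minimize piece count subject to staying optimal: for each k, pieces[k] = 1 + min over i with p[i]+r[k−i]=r[k] of pieces[k−i].
pieces[4] = 2
pieces[5] = 2
pieces[6] = 3
pieces[7] = 3

3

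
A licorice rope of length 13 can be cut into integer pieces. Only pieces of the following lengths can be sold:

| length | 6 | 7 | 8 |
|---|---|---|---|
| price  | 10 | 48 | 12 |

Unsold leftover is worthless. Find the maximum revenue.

58

Let best[k] be the best obtainable value from length k. For each k, try every first piece i and keep the best of price[i] + best[k−i].
best[1] = 0
best[2] = 0
best[3] = 0
best[4] = 0
best[5] = 0
best[6] = 10
best[7] = max(10+0, 48+0) = 48
best[8] = max(10+0, 48+0, 12+0) = 48
best[9] = max(10+0, 48+0, 12+0) = 48
best[10] = max(10+0, 48+0, 12+0) = 48
best[11] = max(10+0, 48+0, 12+0) = 48
best[12] = max(10+10, 48+0, 12+0) = 48
best[13] = max(10+48, 48+10, 12+0) = 58
One optimal cutting: 7 + 6 → ¢58.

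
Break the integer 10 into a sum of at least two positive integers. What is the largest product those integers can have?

36

Let m[k] be the best product for length k (with at least one cut). For each first piece i, the rest contributes max(k−i, m[k−i]).
m[2] = 1×max(1,0) = 1×1 = 1
m[3] = max(1×2, 2×1) = 2
m[4] = max(1×3, 2×2, 3×1) = 4
m[5] = max(1×4, 2×3, 3×2, 4×1) = 6
m[6] = max(1×6, 2×4, 3×3, 4×2, 5×1) = 9
m[7] = max(1×9, 2×6, 3×4, 4×3, 5×2, 6×1) = 12
m[8] = max(1×12, 2×9, 3×6, …, 6×2, 7×1) = 18
m[9] = max(1×18, 2×12, 3×9, …, 7×2, 8×1) = 27
m[10] = max(1×27, 2×18, 3×12, …, 8×2, 9×1) = 36
One optimal split: 3 + 3 + 2 + 2; product 3×3×2×2 = 36.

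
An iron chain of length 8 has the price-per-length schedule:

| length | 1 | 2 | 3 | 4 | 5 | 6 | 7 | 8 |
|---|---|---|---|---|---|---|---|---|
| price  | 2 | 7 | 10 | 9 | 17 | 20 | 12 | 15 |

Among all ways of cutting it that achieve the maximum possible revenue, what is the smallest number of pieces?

Consider every possible first cut. r[k] is the best of p[i]+r[k−i] over all sellable i≤k.
r[1] = 2
r[2] = max(2+2, 7+0) = 7
r[3] = max(2+7, 7+2, 10+0) = 10
r[4] = max(2+10, 7+7, 10+2, 9+0) = 14
r[5] = max(2+14, 7+10, 10+7, 9+2, 17+0) = 17
r[6] = max(2+17, 7+14, 10+10, 9+7, 17+2, 20+0) = 21
r[7] = max(2+21, 7+17, 10+14, …, 20+2, 12+0) = 24
r[8] = max(2+24, 7+21, 10+17, …, 12+2, 15+0) = 28
Maximum revenue is $28.
Now minimize piece count subject to staying optimal: for each k, pieces[k] = 1 + min over i with p[i]+r[k−i]=r[k] of pieces[k−i].
pieces[5] = 1
pieces[6] = 3
pieces[7] = 2
pieces[8] = 4

4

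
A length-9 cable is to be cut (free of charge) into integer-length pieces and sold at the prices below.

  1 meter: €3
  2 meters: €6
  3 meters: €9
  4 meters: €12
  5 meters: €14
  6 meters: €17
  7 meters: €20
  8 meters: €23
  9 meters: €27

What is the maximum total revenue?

Build best[k] bottom-up: best[k] = max over allowed piece i of (p[i] + best[k−i]).
best[1] = 3
best[2] = max(3+3, 6+0) = 6
best[3] = max(3+6, 6+3, 9+0) = 9
best[4] = max(3+9, 6+6, 9+3, 12+0) = 12
best[5] = max(3+12, 6+9, 9+6, 12+3, 14+0) = 15
best[6] = max(3+15, 6+12, 9+9, 12+6, 14+3, 17+0) = 18
best[7] = max(3+18, 6+15, 9+12, …, 17+3, 20+0) = 21
best[8] = max(3+21, 6+18, 9+15, …, 20+3, 23+0) = 24
best[9] = max(3+24, 6+21, 9+18, …, 23+3, 27+0) = 27
One optimal cutting: 1 + 1 + 1 + 1 + 1 + 1 + 1 + 1 + 1 → €3 + €3 + €3 + €3 + €3 + €3 + €3 + €3 + €3 = €27.

27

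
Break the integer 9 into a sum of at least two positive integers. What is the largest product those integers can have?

27

Fill g[k] for k=2..9: at each k try every first piece i and multiply by the better of (k−i) uncut or g[k−i].
g[2] = 1*max(1,0) = 1*1 = 1
g[3] = 1*max(2,1) = 1*2 = 2
g[4] = 2*max(2,1) = 2*2 = 4
g[5] = 2*max(3,2) = 2*3 = 6
g[6] = 3*max(3,2) = 3*3 = 9
g[7] = 2*max(5,6) = 2*6 = 12
g[8] = 2*max(6,9) = 2*9 = 18
g[9] = 3*max(6,9) = 3*9 = 27
One optimal split: 3 + 3 + 3; product 3*3*3 = 27.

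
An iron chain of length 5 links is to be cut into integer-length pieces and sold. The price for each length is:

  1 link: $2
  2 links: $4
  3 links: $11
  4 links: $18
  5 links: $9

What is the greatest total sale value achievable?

20

Build v[k] bottom-up: v[k] = max over allowed piece i of (p[i] + v[k−i]).
v[1] = 2
v[2] = max(2+2, 4+0) = 4
v[3] = max(2+4, 4+2, 11+0) = 11
v[4] = max(2+11, 4+4, 11+2, 18+0) = 18
v[5] = max(2+18, 4+11, 11+4, 18+2, 9+0) = 20
One optimal cutting: 4 + 1 → $18 + $2 = $20.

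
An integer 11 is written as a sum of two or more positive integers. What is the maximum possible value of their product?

Let f[k] be the best product for length k (with at least one cut). For each first piece i, the rest contributes max(k−i, f[k−i]).
f[2] = 1*max(1,0) = 1*1 = 1
f[3] = 1*max(2,1) = 1*2 = 2
f[4] = 2*max(2,1) = 2*2 = 4
f[5] = 2*max(3,2) = 2*3 = 6
f[6] = 3*max(3,2) = 3*3 = 9
f[7] = 2*max(5,6) = 2*6 = 12
f[8] = 2*max(6,9) = 2*9 = 18
f[9] = 3*max(6,9) = 3*9 = 27
f[10] = 2*max(8,18) = 2*18 = 36
f[11] = 2*max(9,27) = 2*27 = 54
One optimal split: 3 + 3 + 3 + 2; product 3*3*3*2 = 54.

54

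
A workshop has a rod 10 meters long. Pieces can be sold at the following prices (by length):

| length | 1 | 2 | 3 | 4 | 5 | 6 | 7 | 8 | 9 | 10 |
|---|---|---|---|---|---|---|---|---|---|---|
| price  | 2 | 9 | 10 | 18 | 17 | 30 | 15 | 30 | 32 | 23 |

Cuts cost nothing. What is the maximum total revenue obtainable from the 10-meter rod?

48

Let r[k] be the best obtainable value from length k. For each k, try every first piece i and keep the best of price[i] + r[k−i].
r[1] = 2
r[2] = 9
r[3] = 11  (first piece 1, then r[2]=9)
r[4] = 18  (first piece 2, then r[2]=9)
r[5] = 20  (first piece 1, then r[4]=18)
r[6] = 30
r[7] = 32  (first piece 1, then r[6]=30)
r[8] = 39  (first piece 2, then r[6]=30)
r[9] = 41  (first piece 1, then r[8]=39)
r[10] = 48  (first piece 2, then r[8]=39)
One optimal cutting: 6 + 2 + 2 → 30 + 9 + 9 = 48.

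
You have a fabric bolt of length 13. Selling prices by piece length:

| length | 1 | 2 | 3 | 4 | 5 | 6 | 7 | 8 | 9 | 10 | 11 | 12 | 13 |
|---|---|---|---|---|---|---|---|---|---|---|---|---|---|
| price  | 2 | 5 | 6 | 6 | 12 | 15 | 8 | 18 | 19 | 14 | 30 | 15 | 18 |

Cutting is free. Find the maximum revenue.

Consider every possible first cut. R[k] is the best of p[i]+R[k−i] over all sellable i≤k.
R[1] = 2
R[2] = max(2+2, 5+0) = 5
R[3] = max(2+5, 5+2, 6+0) = 7
R[4] = max(2+7, 5+5, 6+2, 6+0) = 10
R[5] = max(2+10, 5+7, 6+5, 6+2, 12+0) = 12
R[6] = max(2+12, 5+10, 6+7, 6+5, 12+2, 15+0) = 15
R[7] = max(2+15, 5+12, 6+10, …, 15+2, 8+0) = 17
R[8] = max(2+17, 5+15, 6+12, …, 8+2, 18+0) = 20
R[9] = max(2+20, 5+17, 6+15, …, 18+2, 19+0) = 22
R[10] = max(2+22, 5+20, 6+17, …, 19+2, 14+0) = 25
R[11] = max(2+25, 5+22, 6+20, …, 14+2, 30+0) = 30
R[12] = max(2+30, 5+25, 6+22, …, 30+2, 15+0) = 32
R[13] = max(2+32, 5+30, 6+25, …, 15+2, 18+0) = 35
One optimal cutting: 11 + 2 → $30 + $5 = $35.

35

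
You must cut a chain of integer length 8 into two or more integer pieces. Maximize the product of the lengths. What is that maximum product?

18

Define P[k] = max over 1≤i<k of i · max(k−i, P[k−i]); the inner max lets the remainder stay uncut if that's better.
P[2] = 1×max(1,0) = 1×1 = 1
P[3] = 1×max(2,1) = 1×2 = 2
P[4] = 2×max(2,1) = 2×2 = 4
P[5] = 2×max(3,2) = 2×3 = 6
P[6] = 3×max(3,2) = 3×3 = 9
P[7] = 2×max(5,6) = 2×6 = 12
P[8] = 2×max(6,9) = 2×9 = 18
One optimal split: 3 + 3 + 2; product 3×3×2 = 18.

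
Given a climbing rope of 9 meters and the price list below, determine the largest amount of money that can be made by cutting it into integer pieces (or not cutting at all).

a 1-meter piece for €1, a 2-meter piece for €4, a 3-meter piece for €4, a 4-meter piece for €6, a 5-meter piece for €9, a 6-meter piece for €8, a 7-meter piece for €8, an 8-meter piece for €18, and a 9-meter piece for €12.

Build r[k] bottom-up: r[k] = max over allowed piece i of (p[i] + r[k−i]).
r[1] = 1
r[2] = max(1+1, 4+0) = 4
r[3] = max(1+4, 4+1, 4+0) = 5
r[4] = max(1+5, 4+4, 4+1, 6+0) = 8
r[5] = max(1+8, 4+5, 4+4, 6+1, 9+0) = 9
r[6] = max(1+9, 4+8, 4+5, 6+4, 9+1, 8+0) = 12
r[7] = max(1+12, 4+9, 4+8, …, 8+1, 8+0) = 13
r[8] = max(1+13, 4+12, 4+9, …, 8+1, 18+0) = 18
r[9] = max(1+18, 4+13, 4+12, …, 18+1, 12+0) = 19
One optimal cutting: 8 + 1 → €18 + €1 = €19.

19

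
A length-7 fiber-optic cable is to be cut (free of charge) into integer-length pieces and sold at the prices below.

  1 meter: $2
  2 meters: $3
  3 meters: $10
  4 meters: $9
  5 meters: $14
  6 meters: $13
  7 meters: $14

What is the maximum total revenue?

22

Let v[k] be the best obtainable value from length k. For each k, try every first piece i and keep the best of price[i] + v[k−i].
v[1] = 2
v[2] = 4  (first piece 1, then v[1]=2)
v[3] = 10
v[4] = 12  (first piece 1, then v[3]=10)
v[5] = 14  (first piece 1, then v[4]=12)
v[6] = 20  (first piece 3, then v[3]=10)
v[7] = 22  (first piece 1, then v[6]=20)
One optimal cutting: 3 + 3 + 1 → $10 + $10 + $2 = $22.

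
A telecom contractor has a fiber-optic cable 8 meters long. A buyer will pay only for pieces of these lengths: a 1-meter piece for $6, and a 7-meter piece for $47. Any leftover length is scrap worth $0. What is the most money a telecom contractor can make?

Let r[k] be the best obtainable value from length k. For each k, try every first piece i and keep the best of price[i] + r[k−i].
r[1] = 6
r[2] = 12  (first piece 1, then r[1]=6)
r[3] = 18  (first piece 1, then r[2]=12)
r[4] = 24  (first piece 1, then r[3]=18)
r[5] = 30  (first piece 1, then r[4]=24)
r[6] = 36  (first piece 1, then r[5]=30)
r[7] = max(6+36, 47+0) = 47
r[8] = max(6+47, 47+6) = 53
One optimal cutting: 7 + 1 → $53.

53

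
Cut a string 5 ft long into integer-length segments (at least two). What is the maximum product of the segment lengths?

6

Define prod[k] = max over 1≤i<k of i · max(k−i, prod[k−i]); the inner max lets the remainder stay uncut if that's better.
prod[2] = 1·max(1,0) = 1·1 = 1
prod[3] = 1·max(2,1) = 1·2 = 2
prod[4] = 2·max(2,1) = 2·2 = 4
prod[5] = 2·max(3,2) = 2·3 = 6
One optimal split: 3 + 2; product 3·2 = 6.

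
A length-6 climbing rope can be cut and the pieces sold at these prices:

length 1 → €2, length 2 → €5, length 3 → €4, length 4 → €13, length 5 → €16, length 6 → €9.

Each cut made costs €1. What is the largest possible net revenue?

17

Let net[k] be the best obtainable value from length k. For each k, try every first piece i and keep the best of price[i] + net[k−i] minus the 1 cut fee when i<k.
net[1] = 2
net[2] = 5
net[3] = 6  (first piece 1, then net[2]=5)
net[4] = 13
net[5] = 16
net[6] = 17  (first piece 1, then net[5]=16)
One optimal plan: pieces 5 + 1 (1 cut) → €18 − €1 = €17.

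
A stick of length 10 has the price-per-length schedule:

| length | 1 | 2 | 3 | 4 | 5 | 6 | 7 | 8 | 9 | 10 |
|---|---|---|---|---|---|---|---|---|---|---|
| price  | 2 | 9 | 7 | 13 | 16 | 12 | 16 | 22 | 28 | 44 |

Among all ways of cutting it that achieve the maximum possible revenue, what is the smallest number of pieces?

5

Let r[k] be the best obtainable value from length k. For each k, try every first piece i and keep the best of price[i] + r[k−i].
r[1] = 2
r[2] = max(2+2, 9+0) = 9
r[3] = max(2+9, 9+2, 7+0) = 11
r[4] = max(2+11, 9+9, 7+2, 13+0) = 18
r[5] = max(2+18, 9+11, 7+9, 13+2, 16+0) = 20
r[6] = max(2+20, 9+18, 7+11, 13+9, 16+2, 12+0) = 27
r[7] = max(2+27, 9+20, 7+18, …, 12+2, 16+0) = 29
r[8] = max(2+29, 9+27, 7+20, …, 16+2, 22+0) = 36
r[9] = max(2+36, 9+29, 7+27, …, 22+2, 28+0) = 38
r[10] = max(2+38, 9+36, 7+29, …, 28+2, 44+0) = 45
Maximum revenue is €45.
Now minimize piece count subject to staying optimal: for each k, pieces[k] = 1 + min over i with p[i]+r[k−i]=r[k] of pieces[k−i].
pieces[7] = 4
pieces[8] = 4
pieces[9] = 5
pieces[10] = 5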